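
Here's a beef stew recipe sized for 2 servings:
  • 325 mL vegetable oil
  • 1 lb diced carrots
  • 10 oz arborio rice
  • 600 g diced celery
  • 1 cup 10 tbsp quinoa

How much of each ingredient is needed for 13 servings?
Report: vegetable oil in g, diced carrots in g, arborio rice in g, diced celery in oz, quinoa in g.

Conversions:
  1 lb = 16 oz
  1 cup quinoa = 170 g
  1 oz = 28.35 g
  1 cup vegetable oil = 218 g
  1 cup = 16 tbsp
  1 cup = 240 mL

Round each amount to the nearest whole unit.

vegetable oil: 1919 g; diced carrots: 2948 g; arborio rice: 1843 g; diced celery: 138 oz; quinoa: 1796 g

Scaling factor: 13/2 = 6.5.
vegetable oil: 325 mL × 13/2 ÷ 240 mL/cup × 218 g/cup ≈ 1919 g
diced carrots: 1 lb × 13/2 × 16 oz/lb × 28.35 g/oz ≈ 2948 g
arborio rice: 10 oz × 13/2 × 28.35 g/oz ≈ 1843 g
diced celery: 600 g × 13/2 ÷ 28.35 g/oz ≈ 138 oz
quinoa: (1 cup + 10 tbsp = 1.625 cup) × 13/2 × 170 g/cup ≈ 1796 g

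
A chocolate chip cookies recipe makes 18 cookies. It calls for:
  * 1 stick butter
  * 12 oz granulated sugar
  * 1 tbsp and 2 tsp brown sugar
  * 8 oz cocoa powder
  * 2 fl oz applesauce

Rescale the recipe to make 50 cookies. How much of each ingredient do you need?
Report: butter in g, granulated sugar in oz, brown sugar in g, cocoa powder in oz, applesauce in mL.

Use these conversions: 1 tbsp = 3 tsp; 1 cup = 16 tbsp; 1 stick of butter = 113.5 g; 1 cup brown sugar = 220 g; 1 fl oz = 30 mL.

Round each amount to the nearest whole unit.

butter: 315 g; granulated sugar: 33 oz; brown sugar: 64 g; cocoa powder: 22 oz; applesauce: 167 mL

Scaling factor: 50/18 = 25/9.
butter: 1 stick × 25/9 × 113.5 g/stick ≈ 315 g
granulated sugar: 12 oz × 25/9 ≈ 33 oz
brown sugar: (1 tbsp + 2 tsp = 5/3 tbsp) × 25/9 ÷ 16 tbsp/cup × 220 g/cup ≈ 64 g
cocoa powder: 8 oz × 25/9 ≈ 22 oz
applesauce: 2 fl oz × 25/9 × 30 mL/fl oz ≈ 167 mL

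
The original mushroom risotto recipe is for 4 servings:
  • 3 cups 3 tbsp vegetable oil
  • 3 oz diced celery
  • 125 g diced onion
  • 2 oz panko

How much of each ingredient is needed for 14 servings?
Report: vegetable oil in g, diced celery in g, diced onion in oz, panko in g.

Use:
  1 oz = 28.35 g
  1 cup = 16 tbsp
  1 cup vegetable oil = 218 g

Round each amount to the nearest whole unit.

Scaling factor: 14/4 = 7/2 = 3.5.
vegetable oil: (3 cup + 3 tbsp = 3.1875 cup) × 7/2 × 218 g/cup ≈ 2432 g
diced celery: 3 oz × 7/2 × 28.35 g/oz ≈ 298 g
diced onion: 125 g × 7/2 ÷ 28.35 g/oz ≈ 15 oz
panko: 2 oz × 7/2 × 28.35 g/oz ≈ 198 g

vegetable oil: 2432 g; diced celery: 298 g; diced onion: 15 oz; panko: 198 g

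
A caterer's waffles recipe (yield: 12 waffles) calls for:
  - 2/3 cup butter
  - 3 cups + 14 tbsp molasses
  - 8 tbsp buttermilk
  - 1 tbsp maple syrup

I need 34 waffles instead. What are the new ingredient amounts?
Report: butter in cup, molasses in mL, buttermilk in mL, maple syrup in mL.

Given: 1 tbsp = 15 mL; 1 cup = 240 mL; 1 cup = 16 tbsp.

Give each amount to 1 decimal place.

Scaling factor: 34/12 = 17/6.
butter: 2/3 cup × 17/6 ≈ 1.9 cup
molasses: (3 cup + 14 tbsp = 3.875 cup) × 17/6 × 240 mL/cup = 2635.0 mL
buttermilk: 8 tbsp × 17/6 × 15 mL/tbsp = 340.0 mL
maple syrup: 1 tbsp × 17/6 × 15 mL/tbsp = 42.5 mL

butter: 1.9 cup; molasses: 2635.0 mL; buttermilk: 340.0 mL; maple syrup: 42.5 mL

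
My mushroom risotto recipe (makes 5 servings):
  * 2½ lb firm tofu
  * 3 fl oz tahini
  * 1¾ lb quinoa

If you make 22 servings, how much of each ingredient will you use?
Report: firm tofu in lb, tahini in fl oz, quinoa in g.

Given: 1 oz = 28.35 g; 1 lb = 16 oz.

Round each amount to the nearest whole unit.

Scaling factor: 22/5 = 4.4.
firm tofu: 2.5 lb × 22/5 = 11 lb
tahini: 3 fl oz × 22/5 ≈ 13 fl oz
quinoa: 1.75 lb × 22/5 × 16 oz/lb × 28.35 g/oz ≈ 3493 g

firm tofu: 11 lb; tahini: 13 fl oz; quinoa: 3493 g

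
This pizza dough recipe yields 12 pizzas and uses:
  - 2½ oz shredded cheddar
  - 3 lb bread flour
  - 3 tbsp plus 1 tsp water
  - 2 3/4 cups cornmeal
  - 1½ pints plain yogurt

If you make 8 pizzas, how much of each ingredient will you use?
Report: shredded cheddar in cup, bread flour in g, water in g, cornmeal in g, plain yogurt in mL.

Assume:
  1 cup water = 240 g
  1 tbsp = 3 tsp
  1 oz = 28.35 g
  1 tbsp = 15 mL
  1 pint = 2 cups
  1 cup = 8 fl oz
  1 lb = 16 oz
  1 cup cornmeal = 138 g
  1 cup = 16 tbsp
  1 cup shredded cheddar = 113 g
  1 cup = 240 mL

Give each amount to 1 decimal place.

Scaling factor: 8/12 = 2/3.
shredded cheddar: 2.5 oz × 2/3 × 28.35 g/oz ÷ 113 g/cup ≈ 0.4 cup
bread flour: 3 lb × 2/3 × 16 oz/lb × 28.35 g/oz = 907.2 g
water: (3 tbsp + 1 tsp = 10/3 tbsp) × 2/3 ÷ 16 tbsp/cup × 240 g/cup ≈ 33.3 g
cornmeal: 2.75 cup × 2/3 × 138 g/cup = 253.0 g
plain yogurt: 1.5 pint × 2/3 × 2 cup/pint × 240 mL/cup = 480.0 mL

shredded cheddar: 0.4 cup; bread flour: 907.2 g; water: 33.3 g; cornmeal: 253.0 g; plain yogurt: 480.0 mL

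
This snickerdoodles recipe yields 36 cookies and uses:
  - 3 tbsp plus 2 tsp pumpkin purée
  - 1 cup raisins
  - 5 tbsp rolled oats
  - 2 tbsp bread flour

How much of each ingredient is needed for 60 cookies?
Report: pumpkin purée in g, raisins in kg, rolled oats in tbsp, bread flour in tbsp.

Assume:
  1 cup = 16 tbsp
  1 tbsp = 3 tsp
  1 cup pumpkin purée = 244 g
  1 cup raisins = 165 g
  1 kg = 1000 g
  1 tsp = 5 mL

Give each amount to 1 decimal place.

pumpkin purée: 93.2 g; raisins: 0.3 kg; rolled oats: 8.3 tbsp; bread flour: 3.3 tbsp

Scaling factor: 60/36 = 5/3.
pumpkin purée: (3 tbsp + 2 tsp = 11/3 tbsp) × 5/3 ÷ 16 tbsp/cup × 244 g/cup ≈ 93.2 g
raisins: 1 cup × 5/3 × 165 g/cup ÷ 1000 g/kg ≈ 0.3 kg
rolled oats: 5 tbsp × 5/3 ≈ 8.3 tbsp
bread flour: 2 tbsp × 5/3 ≈ 3.3 tbsp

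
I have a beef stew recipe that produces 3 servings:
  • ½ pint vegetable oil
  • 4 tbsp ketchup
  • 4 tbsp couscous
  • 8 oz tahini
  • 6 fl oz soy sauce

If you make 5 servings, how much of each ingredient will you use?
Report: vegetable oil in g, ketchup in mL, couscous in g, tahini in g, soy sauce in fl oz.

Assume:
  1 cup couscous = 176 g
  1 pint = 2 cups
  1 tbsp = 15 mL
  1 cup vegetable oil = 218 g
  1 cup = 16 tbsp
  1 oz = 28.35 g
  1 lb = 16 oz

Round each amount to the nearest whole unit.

Scaling factor: 5/3.
vegetable oil: 0.5 pint × 5/3 × 2 cup/pint × 218 g/cup ≈ 363 g
ketchup: 4 tbsp × 5/3 × 15 mL/tbsp = 100 mL
couscous: 4 tbsp × 5/3 ÷ 16 tbsp/cup × 176 g/cup ≈ 73 g
tahini: 8 oz × 5/3 × 28.35 g/oz = 378 g
soy sauce: 6 fl oz × 5/3 = 10 fl oz

vegetable oil: 363 g; ketchup: 100 mL; couscous: 73 g; tahini: 378 g; soy sauce: 10 fl oz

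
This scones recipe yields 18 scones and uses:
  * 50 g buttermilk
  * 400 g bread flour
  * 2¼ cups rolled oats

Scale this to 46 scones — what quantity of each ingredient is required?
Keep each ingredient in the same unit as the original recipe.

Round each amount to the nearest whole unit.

buttermilk: 128 g; bread flour: 1022 g; rolled oats: 6 cup

Scaling factor: 46/18 = 23/9.
buttermilk: 50 g × 23/9 ≈ 128 g
bread flour: 400 g × 23/9 ≈ 1022 g
rolled oats: 2.25 cup × 23/9 ≈ 6 cup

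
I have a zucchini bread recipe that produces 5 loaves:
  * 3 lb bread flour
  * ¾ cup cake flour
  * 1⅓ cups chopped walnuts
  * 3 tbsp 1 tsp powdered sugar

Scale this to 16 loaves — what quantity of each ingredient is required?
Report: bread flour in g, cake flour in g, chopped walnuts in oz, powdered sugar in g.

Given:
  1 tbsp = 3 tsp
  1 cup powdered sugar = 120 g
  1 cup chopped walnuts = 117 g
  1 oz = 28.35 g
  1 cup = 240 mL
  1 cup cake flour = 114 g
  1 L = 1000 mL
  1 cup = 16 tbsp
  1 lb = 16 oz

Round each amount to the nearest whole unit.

bread flour: 4355 g; cake flour: 274 g; chopped walnuts: 18 oz; powdered sugar: 80 g

Scaling factor: 16/5 = 3.2.
bread flour: 3 lb × 16/5 × 16 oz/lb × 28.35 g/oz ≈ 4355 g
cake flour: 0.75 cup × 16/5 × 114 g/cup ≈ 274 g
chopped walnuts: 4/3 cup × 16/5 × 117 g/cup ÷ 28.35 g/oz ≈ 18 oz
powdered sugar: (3 tbsp + 1 tsp = 10/3 tbsp) × 16/5 ÷ 16 tbsp/cup × 120 g/cup = 80 g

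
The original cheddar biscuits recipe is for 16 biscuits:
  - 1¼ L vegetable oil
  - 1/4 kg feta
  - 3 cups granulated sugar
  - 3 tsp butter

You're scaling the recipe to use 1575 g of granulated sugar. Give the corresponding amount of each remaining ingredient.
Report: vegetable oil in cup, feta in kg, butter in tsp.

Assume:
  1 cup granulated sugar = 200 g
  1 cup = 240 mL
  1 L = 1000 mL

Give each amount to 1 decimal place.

The original recipe has 600 g of granulated sugar, so the scaling factor is 1575 ÷ 600 = 21/8 = 2.625.
vegetable oil: 1.25 L × 21/8 × 1000 mL/L ÷ 240 mL/cup ≈ 13.7 cup
feta: 0.25 kg × 21/8 ≈ 0.7 kg
butter: 3 tsp × 21/8 ≈ 7.9 tsp

vegetable oil: 13.7 cup; feta: 0.7 kg; butter: 7.9 tsp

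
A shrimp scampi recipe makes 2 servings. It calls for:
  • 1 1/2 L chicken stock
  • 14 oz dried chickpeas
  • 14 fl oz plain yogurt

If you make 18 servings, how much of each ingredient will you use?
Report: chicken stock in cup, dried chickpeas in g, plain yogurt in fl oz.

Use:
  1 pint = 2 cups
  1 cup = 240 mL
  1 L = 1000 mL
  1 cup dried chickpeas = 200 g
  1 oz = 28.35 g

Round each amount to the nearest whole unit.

Scaling factor: 18/2 = 9.
chicken stock: 1.5 L × 9 × 1000 mL/L ÷ 240 mL/cup ≈ 56 cup
dried chickpeas: 14 oz × 9 × 28.35 g/oz ≈ 3572 g
plain yogurt: 14 fl oz × 9 = 126 fl oz

chicken stock: 56 cup; dried chickpeas: 3572 g; plain yogurt: 126 fl oz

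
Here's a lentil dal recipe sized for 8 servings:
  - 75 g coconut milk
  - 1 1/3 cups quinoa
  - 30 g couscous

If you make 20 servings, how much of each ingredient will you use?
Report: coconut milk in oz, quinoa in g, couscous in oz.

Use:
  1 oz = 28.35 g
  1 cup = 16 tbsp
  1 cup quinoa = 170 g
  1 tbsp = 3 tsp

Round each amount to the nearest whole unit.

coconut milk: 7 oz; quinoa: 567 g; couscous: 3 oz

Scaling factor: 20/8 = 5/2 = 2.5.
coconut milk: 75 g × 5/2 ÷ 28.35 g/oz ≈ 7 oz
quinoa: 4/3 cup × 5/2 × 170 g/cup ≈ 567 g
couscous: 30 g × 5/2 ÷ 28.35 g/oz ≈ 3 oz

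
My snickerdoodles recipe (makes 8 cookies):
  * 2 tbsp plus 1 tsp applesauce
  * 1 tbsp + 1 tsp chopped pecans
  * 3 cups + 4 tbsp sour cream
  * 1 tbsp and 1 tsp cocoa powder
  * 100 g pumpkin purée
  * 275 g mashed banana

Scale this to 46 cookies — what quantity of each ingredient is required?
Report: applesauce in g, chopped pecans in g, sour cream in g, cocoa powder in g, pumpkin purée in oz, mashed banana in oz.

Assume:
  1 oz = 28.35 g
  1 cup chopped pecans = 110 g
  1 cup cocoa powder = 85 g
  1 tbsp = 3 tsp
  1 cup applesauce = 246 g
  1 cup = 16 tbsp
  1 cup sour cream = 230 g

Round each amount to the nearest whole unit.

applesauce: 206 g; chopped pecans: 53 g; sour cream: 4298 g; cocoa powder: 41 g; pumpkin purée: 20 oz; mashed banana: 56 oz

Scaling factor: 46/8 = 23/4 = 5.75.
applesauce: (2 tbsp + 1 tsp = 7/3 tbsp) × 23/4 ÷ 16 tbsp/cup × 246 g/cup ≈ 206 g
chopped pecans: (1 tbsp + 1 tsp = 4/3 tbsp) × 23/4 ÷ 16 tbsp/cup × 110 g/cup ≈ 53 g
sour cream: (3 cup + 4 tbsp = 3.25 cup) × 23/4 × 230 g/cup ≈ 4298 g
cocoa powder: (1 tbsp + 1 tsp = 4/3 tbsp) × 23/4 ÷ 16 tbsp/cup × 85 g/cup ≈ 41 g
pumpkin purée: 100 g × 23/4 ÷ 28.35 g/oz ≈ 20 oz
mashed banana: 275 g × 23/4 ÷ 28.35 g/oz ≈ 56 oz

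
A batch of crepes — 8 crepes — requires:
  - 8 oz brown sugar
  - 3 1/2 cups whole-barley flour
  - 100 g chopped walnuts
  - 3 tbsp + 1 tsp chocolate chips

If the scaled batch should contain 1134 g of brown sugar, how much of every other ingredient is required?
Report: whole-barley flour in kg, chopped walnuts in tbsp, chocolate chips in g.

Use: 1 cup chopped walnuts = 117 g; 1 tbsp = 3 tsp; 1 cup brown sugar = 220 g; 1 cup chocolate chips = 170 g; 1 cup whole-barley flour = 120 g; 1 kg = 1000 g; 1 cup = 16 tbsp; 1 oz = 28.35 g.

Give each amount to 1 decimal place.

The original recipe has 226.8 g of brown sugar, so the scaling factor is 1134 ÷ 226.8 = 5.
whole-barley flour: 3.5 cup × 5 × 120 g/cup ÷ 1000 g/kg = 2.1 kg
chopped walnuts: 100 g × 5 ÷ 117 g/cup × 16 tbsp/cup ≈ 68.4 tbsp
chocolate chips: (3 tbsp + 1 tsp = 10/3 tbsp) × 5 ÷ 16 tbsp/cup × 170 g/cup ≈ 177.1 g

whole-barley flour: 2.1 kg; chopped walnuts: 68.4 tbsp; chocolate chips: 177.1 g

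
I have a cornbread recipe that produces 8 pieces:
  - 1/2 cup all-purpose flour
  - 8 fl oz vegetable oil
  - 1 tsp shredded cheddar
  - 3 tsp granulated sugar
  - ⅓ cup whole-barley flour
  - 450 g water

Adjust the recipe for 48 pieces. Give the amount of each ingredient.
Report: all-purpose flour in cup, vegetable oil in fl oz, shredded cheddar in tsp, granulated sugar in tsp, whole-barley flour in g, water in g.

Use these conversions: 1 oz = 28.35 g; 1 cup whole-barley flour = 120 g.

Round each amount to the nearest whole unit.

Scaling factor: 48/8 = 6.
all-purpose flour: 0.5 cup × 6 = 3 cup
vegetable oil: 8 fl oz × 6 = 48 fl oz
shredded cheddar: 1 tsp × 6 = 6 tsp
granulated sugar: 3 tsp × 6 = 18 tsp
whole-barley flour: 1/3 cup × 6 × 120 g/cup = 240 g
water: 450 g × 6 = 2700 g

all-purpose flour: 3 cup; vegetable oil: 48 fl oz; shredded cheddar: 6 tsp; granulated sugar: 18 tsp; whole-barley flour: 240 g; water: 2700 g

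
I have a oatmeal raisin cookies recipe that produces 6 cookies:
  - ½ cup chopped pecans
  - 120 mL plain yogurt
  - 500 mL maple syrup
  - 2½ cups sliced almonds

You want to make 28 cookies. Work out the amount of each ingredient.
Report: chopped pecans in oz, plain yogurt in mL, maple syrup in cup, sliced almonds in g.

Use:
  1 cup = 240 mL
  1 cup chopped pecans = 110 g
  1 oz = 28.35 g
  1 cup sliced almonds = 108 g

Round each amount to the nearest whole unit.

chopped pecans: 9 oz; plain yogurt: 560 mL; maple syrup: 10 cup; sliced almonds: 1260 g

Scaling factor: 28/6 = 14/3.
chopped pecans: 0.5 cup × 14/3 × 110 g/cup ÷ 28.35 g/oz ≈ 9 oz
plain yogurt: 120 mL × 14/3 = 560 mL
maple syrup: 500 mL × 14/3 ÷ 240 mL/cup ≈ 10 cup
sliced almonds: 2.5 cup × 14/3 × 108 g/cup = 1260 g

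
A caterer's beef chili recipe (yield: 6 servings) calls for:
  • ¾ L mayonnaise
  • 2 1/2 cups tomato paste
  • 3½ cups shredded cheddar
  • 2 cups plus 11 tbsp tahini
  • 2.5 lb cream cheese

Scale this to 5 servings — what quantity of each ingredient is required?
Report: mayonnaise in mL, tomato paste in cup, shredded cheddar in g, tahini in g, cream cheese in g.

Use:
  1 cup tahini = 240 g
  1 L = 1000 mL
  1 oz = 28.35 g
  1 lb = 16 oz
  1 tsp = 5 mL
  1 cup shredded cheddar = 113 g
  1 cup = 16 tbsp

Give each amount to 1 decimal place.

mayonnaise: 625.0 mL; tomato paste: 2.1 cup; shredded cheddar: 329.6 g; tahini: 537.5 g; cream cheese: 945.0 g

Scaling factor: 5/6.
mayonnaise: 0.75 L × 5/6 × 1000 mL/L = 625.0 mL
tomato paste: 2.5 cup × 5/6 ≈ 2.1 cup
shredded cheddar: 3.5 cup × 5/6 × 113 g/cup ≈ 329.6 g
tahini: (2 cup + 11 tbsp = 2.6875 cup) × 5/6 × 240 g/cup = 537.5 g
cream cheese: 2.5 lb × 5/6 × 16 oz/lb × 28.35 g/oz = 945.0 g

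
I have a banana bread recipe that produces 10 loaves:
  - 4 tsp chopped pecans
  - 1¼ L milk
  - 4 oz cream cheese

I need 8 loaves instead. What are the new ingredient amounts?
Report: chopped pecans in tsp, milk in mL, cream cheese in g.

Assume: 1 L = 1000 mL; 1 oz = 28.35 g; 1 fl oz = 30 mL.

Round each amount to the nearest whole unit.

chopped pecans: 3 tsp; milk: 1000 mL; cream cheese: 91 g

Scaling factor: 8/10 = 4/5 = 0.8.
chopped pecans: 4 tsp × 4/5 ≈ 3 tsp
milk: 1.25 L × 4/5 × 1000 mL/L = 1000 mL
cream cheese: 4 oz × 4/5 × 28.35 g/oz ≈ 91 g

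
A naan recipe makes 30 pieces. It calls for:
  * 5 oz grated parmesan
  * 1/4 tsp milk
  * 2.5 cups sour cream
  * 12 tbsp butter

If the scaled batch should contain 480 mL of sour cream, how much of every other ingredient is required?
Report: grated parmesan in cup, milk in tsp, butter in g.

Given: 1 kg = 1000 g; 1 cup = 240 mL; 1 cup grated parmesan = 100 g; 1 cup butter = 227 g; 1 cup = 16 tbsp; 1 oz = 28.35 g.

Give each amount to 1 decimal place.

The original recipe has 600 mL of sour cream, so the scaling factor is 480 ÷ 600 = 4/5 = 0.8.
grated parmesan: 5 oz × 4/5 × 28.35 g/oz ÷ 100 g/cup ≈ 1.1 cup
milk: 0.25 tsp × 4/5 = 0.2 tsp
butter: 12 tbsp × 4/5 ÷ 16 tbsp/cup × 227 g/cup = 136.2 g

grated parmesan: 1.1 cup; milk: 0.2 tsp; butter: 136.2 g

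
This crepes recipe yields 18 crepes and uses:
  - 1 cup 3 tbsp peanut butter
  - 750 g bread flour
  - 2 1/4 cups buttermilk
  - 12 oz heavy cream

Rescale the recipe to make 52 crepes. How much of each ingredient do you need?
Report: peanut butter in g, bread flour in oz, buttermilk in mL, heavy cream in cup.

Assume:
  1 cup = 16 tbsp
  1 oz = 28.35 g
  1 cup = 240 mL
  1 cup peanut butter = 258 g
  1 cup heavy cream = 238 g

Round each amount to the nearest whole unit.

Scaling factor: 52/18 = 26/9.
peanut butter: (1 cup + 3 tbsp = 1.1875 cup) × 26/9 × 258 g/cup ≈ 885 g
bread flour: 750 g × 26/9 ÷ 28.35 g/oz ≈ 76 oz
buttermilk: 2.25 cup × 26/9 × 240 mL/cup = 1560 mL
heavy cream: 12 oz × 26/9 × 28.35 g/oz ÷ 238 g/cup ≈ 4 cup

peanut butter: 885 g; bread flour: 76 oz; buttermilk: 1560 mL; heavy cream: 4 cup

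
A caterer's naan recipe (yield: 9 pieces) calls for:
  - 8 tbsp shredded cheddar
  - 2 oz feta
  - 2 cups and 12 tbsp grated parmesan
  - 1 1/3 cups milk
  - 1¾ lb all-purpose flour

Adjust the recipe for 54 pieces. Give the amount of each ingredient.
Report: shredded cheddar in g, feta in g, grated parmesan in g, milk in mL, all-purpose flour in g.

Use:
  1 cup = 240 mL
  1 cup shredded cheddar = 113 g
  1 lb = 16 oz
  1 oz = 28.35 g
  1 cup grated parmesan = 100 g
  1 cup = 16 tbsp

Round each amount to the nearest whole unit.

Scaling factor: 54/9 = 6.
shredded cheddar: 8 tbsp × 6 ÷ 16 tbsp/cup × 113 g/cup = 339 g
feta: 2 oz × 6 × 28.35 g/oz ≈ 340 g
grated parmesan: (2 cup + 12 tbsp = 2.75 cup) × 6 × 100 g/cup = 1650 g
milk: 4/3 cup × 6 × 240 mL/cup = 1920 mL
all-purpose flour: 1.75 lb × 6 × 16 oz/lb × 28.35 g/oz ≈ 4763 g

shredded cheddar: 339 g; feta: 340 g; grated parmesan: 1650 g; milk: 1920 mL; all-purpose flour: 4763 g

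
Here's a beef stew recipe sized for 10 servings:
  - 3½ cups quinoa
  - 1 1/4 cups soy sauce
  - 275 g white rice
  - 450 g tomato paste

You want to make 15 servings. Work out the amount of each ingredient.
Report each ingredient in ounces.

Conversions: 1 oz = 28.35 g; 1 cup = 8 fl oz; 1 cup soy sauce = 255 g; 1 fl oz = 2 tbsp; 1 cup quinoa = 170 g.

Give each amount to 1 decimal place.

Scaling factor: 15/10 = 3/2 = 1.5.
quinoa: 3.5 cup × 3/2 × 170 g/cup ÷ 28.35 g/oz ≈ 31.5 oz
soy sauce: 1.25 cup × 3/2 × 255 g/cup ÷ 28.35 g/oz ≈ 16.9 oz
white rice: 275 g × 3/2 ÷ 28.35 g/oz ≈ 14.6 oz
tomato paste: 450 g × 3/2 ÷ 28.35 g/oz ≈ 23.8 oz

quinoa: 31.5 oz; soy sauce: 16.9 oz; white rice: 14.6 oz; tomato paste: 23.8 oz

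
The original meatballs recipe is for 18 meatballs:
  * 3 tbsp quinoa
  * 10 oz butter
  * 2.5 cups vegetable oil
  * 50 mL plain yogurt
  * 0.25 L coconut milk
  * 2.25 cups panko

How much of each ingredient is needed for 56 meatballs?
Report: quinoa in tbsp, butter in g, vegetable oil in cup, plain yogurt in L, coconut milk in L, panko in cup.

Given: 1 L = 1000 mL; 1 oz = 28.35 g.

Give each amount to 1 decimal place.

Scaling factor: 56/18 = 28/9.
quinoa: 3 tbsp × 28/9 ≈ 9.3 tbsp
butter: 10 oz × 28/9 × 28.35 g/oz = 882.0 g
vegetable oil: 2.5 cup × 28/9 ≈ 7.8 cup
plain yogurt: 50 mL × 28/9 ÷ 1000 mL/L ≈ 0.2 L
coconut milk: 0.25 L × 28/9 ≈ 0.8 L
panko: 2.25 cup × 28/9 = 7.0 cup

quinoa: 9.3 tbsp; butter: 882.0 g; vegetable oil: 7.8 cup; plain yogurt: 0.2 L; coconut milk: 0.8 L; panko: 7.0 cup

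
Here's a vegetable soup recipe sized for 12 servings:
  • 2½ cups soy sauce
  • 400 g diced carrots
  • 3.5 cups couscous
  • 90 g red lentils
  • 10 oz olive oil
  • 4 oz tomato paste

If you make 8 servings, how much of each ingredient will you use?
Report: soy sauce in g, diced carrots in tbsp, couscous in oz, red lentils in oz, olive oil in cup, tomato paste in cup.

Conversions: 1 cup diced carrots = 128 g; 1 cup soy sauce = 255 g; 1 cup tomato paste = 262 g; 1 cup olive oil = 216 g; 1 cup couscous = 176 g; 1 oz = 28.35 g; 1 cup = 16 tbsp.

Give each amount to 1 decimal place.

soy sauce: 425.0 g; diced carrots: 33.3 tbsp; couscous: 14.5 oz; red lentils: 2.1 oz; olive oil: 0.9 cup; tomato paste: 0.3 cup

Scaling factor: 8/12 = 2/3.
soy sauce: 2.5 cup × 2/3 × 255 g/cup = 425.0 g
diced carrots: 400 g × 2/3 ÷ 128 g/cup × 16 tbsp/cup ≈ 33.3 tbsp
couscous: 3.5 cup × 2/3 × 176 g/cup ÷ 28.35 g/oz ≈ 14.5 oz
red lentils: 90 g × 2/3 ÷ 28.35 g/oz ≈ 2.1 oz
olive oil: 10 oz × 2/3 × 28.35 g/oz ÷ 216 g/cup ≈ 0.9 cup
tomato paste: 4 oz × 2/3 × 28.35 g/oz ÷ 262 g/cup ≈ 0.3 cup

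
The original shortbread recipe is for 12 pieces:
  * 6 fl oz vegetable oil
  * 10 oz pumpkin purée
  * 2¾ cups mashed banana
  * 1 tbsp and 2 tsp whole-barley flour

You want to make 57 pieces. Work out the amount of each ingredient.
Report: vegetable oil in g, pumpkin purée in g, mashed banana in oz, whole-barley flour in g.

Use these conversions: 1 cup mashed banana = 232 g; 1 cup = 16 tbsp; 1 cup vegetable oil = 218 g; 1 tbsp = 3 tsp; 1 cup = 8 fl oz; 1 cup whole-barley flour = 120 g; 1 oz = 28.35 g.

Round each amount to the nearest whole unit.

vegetable oil: 777 g; pumpkin purée: 1347 g; mashed banana: 107 oz; whole-barley flour: 59 g

Scaling factor: 57/12 = 19/4 = 4.75.
vegetable oil: 6 fl oz × 19/4 ÷ 8 fl oz/cup × 218 g/cup ≈ 777 g
pumpkin purée: 10 oz × 19/4 × 28.35 g/oz ≈ 1347 g
mashed banana: 2.75 cup × 19/4 × 232 g/cup ÷ 28.35 g/oz ≈ 107 oz
whole-barley flour: (1 tbsp + 2 tsp = 5/3 tbsp) × 19/4 ÷ 16 tbsp/cup × 120 g/cup ≈ 59 g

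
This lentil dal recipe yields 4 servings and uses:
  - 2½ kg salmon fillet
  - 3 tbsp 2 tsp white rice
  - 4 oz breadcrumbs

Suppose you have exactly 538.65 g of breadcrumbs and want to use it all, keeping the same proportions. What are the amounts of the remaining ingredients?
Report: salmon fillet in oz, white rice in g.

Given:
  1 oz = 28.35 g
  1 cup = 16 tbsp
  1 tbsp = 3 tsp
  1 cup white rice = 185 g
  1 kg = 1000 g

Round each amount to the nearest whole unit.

The original recipe has 113.4 g of breadcrumbs, so the scaling factor is 538.65 ÷ 113.4 = 19/4 = 4.75.
salmon fillet: 2.5 kg × 19/4 × 1000 g/kg ÷ 28.35 g/oz ≈ 419 oz
white rice: (3 tbsp + 2 tsp = 11/3 tbsp) × 19/4 ÷ 16 tbsp/cup × 185 g/cup ≈ 201 g

salmon fillet: 419 oz; white rice: 201 g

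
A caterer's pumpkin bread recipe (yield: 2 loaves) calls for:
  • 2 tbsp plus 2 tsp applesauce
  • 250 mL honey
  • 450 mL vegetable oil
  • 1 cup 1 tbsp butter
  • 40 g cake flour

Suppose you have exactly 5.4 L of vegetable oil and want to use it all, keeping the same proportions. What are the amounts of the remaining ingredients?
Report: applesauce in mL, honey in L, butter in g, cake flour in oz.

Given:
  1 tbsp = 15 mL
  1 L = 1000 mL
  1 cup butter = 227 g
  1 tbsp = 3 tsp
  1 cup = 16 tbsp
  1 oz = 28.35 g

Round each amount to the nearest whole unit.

The original recipe has 0.45 L of vegetable oil, so the scaling factor is 5.4 ÷ 0.45 = 12.
applesauce: (2 tbsp + 2 tsp = 8/3 tbsp) × 12 × 15 mL/tbsp = 480 mL
honey: 250 mL × 12 ÷ 1000 mL/L = 3 L
butter: (1 cup + 1 tbsp = 1.0625 cup) × 12 × 227 g/cup ≈ 2894 g
cake flour: 40 g × 12 ÷ 28.35 g/oz ≈ 17 oz

applesauce: 480 mL; honey: 3 L; butter: 2894 g; cake flour: 17 oz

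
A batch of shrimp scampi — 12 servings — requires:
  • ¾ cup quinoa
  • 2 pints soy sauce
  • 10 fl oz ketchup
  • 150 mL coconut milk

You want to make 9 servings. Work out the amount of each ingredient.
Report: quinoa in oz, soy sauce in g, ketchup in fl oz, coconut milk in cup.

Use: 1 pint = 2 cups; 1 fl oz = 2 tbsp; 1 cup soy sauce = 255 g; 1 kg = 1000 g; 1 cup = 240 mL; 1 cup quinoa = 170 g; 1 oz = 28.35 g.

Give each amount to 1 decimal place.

quinoa: 3.4 oz; soy sauce: 765.0 g; ketchup: 7.5 fl oz; coconut milk: 0.5 cup

Scaling factor: 9/12 = 3/4 = 0.75.
quinoa: 0.75 cup × 3/4 × 170 g/cup ÷ 28.35 g/oz ≈ 3.4 oz
soy sauce: 2 pint × 3/4 × 2 cup/pint × 255 g/cup = 765.0 g
ketchup: 10 fl oz × 3/4 = 7.5 fl oz
coconut milk: 150 mL × 3/4 ÷ 240 mL/cup ≈ 0.5 cup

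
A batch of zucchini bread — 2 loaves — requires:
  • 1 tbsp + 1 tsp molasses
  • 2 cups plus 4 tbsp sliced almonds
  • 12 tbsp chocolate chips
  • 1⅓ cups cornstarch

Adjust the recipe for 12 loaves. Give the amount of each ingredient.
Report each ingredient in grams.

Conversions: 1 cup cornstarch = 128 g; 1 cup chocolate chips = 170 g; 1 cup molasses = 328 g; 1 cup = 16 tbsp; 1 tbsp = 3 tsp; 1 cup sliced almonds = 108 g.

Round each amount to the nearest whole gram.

molasses: 164 g; sliced almonds: 1458 g; chocolate chips: 765 g; cornstarch: 1024 g

Scaling factor: 12/2 = 6.
molasses: (1 tbsp + 1 tsp = 4/3 tbsp) × 6 ÷ 16 tbsp/cup × 328 g/cup = 164 g
sliced almonds: (2 cup + 4 tbsp = 2.25 cup) × 6 × 108 g/cup = 1458 g
chocolate chips: 12 tbsp × 6 ÷ 16 tbsp/cup × 170 g/cup = 765 g
cornstarch: 4/3 cup × 6 × 128 g/cup = 1024 g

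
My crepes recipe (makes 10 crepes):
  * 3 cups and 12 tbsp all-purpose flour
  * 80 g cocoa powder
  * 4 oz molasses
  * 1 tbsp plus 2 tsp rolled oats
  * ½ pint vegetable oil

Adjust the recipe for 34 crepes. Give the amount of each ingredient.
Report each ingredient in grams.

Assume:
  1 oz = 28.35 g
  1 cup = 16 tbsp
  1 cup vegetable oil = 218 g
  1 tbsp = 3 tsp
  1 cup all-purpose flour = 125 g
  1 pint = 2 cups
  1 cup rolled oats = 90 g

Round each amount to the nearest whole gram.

all-purpose flour: 1594 g; cocoa powder: 272 g; molasses: 386 g; rolled oats: 32 g; vegetable oil: 741 g

Scaling factor: 34/10 = 17/5 = 3.4.
all-purpose flour: (3 cup + 12 tbsp = 3.75 cup) × 17/5 × 125 g/cup ≈ 1594 g
cocoa powder: 80 g × 17/5 = 272 g
molasses: 4 oz × 17/5 × 28.35 g/oz ≈ 386 g
rolled oats: (1 tbsp + 2 tsp = 5/3 tbsp) × 17/5 ÷ 16 tbsp/cup × 90 g/cup ≈ 32 g
vegetable oil: 0.5 pint × 17/5 × 2 cup/pint × 218 g/cup ≈ 741 g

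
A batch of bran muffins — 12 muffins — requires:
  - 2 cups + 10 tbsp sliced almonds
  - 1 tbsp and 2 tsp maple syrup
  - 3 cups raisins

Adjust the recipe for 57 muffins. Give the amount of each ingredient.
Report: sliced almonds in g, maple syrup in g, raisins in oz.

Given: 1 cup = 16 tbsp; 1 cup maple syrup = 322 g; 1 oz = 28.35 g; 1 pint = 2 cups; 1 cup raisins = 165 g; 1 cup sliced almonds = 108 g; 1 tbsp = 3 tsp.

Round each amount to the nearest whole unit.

sliced almonds: 1347 g; maple syrup: 159 g; raisins: 83 oz

Scaling factor: 57/12 = 19/4 = 4.75.
sliced almonds: (2 cup + 10 tbsp = 2.625 cup) × 19/4 × 108 g/cup ≈ 1347 g
maple syrup: (1 tbsp + 2 tsp = 5/3 tbsp) × 19/4 ÷ 16 tbsp/cup × 322 g/cup ≈ 159 g
raisins: 3 cup × 19/4 × 165 g/cup ÷ 28.35 g/oz ≈ 83 oz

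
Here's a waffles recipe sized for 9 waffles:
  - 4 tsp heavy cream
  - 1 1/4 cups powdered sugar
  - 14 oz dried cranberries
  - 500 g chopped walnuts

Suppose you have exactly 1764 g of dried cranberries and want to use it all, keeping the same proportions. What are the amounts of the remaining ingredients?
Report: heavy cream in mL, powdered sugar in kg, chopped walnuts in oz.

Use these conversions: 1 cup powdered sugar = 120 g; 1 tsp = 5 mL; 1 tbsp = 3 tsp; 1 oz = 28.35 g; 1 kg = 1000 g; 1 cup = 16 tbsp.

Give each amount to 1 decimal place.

heavy cream: 88.9 mL; powdered sugar: 0.7 kg; chopped walnuts: 78.4 oz

The original recipe has 396.9 g of dried cranberries, so the scaling factor is 1764 ÷ 396.9 = 40/9.
heavy cream: 4 tsp × 40/9 × 5 mL/tsp ≈ 88.9 mL
powdered sugar: 1.25 cup × 40/9 × 120 g/cup ÷ 1000 g/kg ≈ 0.7 kg
chopped walnuts: 500 g × 40/9 ÷ 28.35 g/oz ≈ 78.4 oz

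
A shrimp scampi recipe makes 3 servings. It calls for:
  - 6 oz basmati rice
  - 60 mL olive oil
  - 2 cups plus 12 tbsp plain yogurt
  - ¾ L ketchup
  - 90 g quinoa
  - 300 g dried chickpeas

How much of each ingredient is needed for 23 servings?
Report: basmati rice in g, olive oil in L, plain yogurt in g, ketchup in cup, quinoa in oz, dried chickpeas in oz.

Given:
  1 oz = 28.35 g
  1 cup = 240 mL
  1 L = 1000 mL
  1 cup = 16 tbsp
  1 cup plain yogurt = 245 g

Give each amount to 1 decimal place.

Scaling factor: 23/3.
basmati rice: 6 oz × 23/3 × 28.35 g/oz = 1304.1 g
olive oil: 60 mL × 23/3 ÷ 1000 mL/L ≈ 0.5 L
plain yogurt: (2 cup + 12 tbsp = 2.75 cup) × 23/3 × 245 g/cup ≈ 5165.4 g
ketchup: 0.75 L × 23/3 × 1000 mL/L ÷ 240 mL/cup ≈ 24.0 cup
quinoa: 90 g × 23/3 ÷ 28.35 g/oz ≈ 24.3 oz
dried chickpeas: 300 g × 23/3 ÷ 28.35 g/oz ≈ 81.1 oz

basmati rice: 1304.1 g; olive oil: 0.5 L; plain yogurt: 5165.4 g; ketchup: 24.0 cup; quinoa: 24.3 oz; dried chickpeas: 81.1 oz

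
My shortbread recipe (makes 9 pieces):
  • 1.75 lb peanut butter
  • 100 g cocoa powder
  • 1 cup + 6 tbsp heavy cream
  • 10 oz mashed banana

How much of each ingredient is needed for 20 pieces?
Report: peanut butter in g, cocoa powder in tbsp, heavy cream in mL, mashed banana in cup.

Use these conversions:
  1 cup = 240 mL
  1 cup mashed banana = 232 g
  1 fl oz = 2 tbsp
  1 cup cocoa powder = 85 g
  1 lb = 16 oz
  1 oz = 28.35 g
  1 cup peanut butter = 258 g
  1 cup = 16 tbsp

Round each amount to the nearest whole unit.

Scaling factor: 20/9.
peanut butter: 1.75 lb × 20/9 × 16 oz/lb × 28.35 g/oz = 1764 g
cocoa powder: 100 g × 20/9 ÷ 85 g/cup × 16 tbsp/cup ≈ 42 tbsp
heavy cream: (1 cup + 6 tbsp = 1.375 cup) × 20/9 × 240 mL/cup ≈ 733 mL
mashed banana: 10 oz × 20/9 × 28.35 g/oz ÷ 232 g/cup ≈ 3 cup

peanut butter: 1764 g; cocoa powder: 42 tbsp; heavy cream: 733 mL; mashed banana: 3 cup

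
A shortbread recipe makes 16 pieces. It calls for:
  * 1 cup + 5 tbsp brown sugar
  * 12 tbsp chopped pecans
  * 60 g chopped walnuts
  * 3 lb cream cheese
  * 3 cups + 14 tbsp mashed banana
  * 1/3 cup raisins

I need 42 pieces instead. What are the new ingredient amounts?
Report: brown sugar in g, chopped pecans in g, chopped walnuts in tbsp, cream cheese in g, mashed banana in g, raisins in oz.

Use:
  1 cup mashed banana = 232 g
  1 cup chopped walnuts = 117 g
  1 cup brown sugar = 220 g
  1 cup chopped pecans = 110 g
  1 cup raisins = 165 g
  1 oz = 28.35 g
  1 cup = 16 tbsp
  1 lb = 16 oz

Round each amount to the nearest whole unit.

Scaling factor: 42/16 = 21/8 = 2.625.
brown sugar: (1 cup + 5 tbsp = 1.3125 cup) × 21/8 × 220 g/cup ≈ 758 g
chopped pecans: 12 tbsp × 21/8 ÷ 16 tbsp/cup × 110 g/cup ≈ 217 g
chopped walnuts: 60 g × 21/8 ÷ 117 g/cup × 16 tbsp/cup ≈ 22 tbsp
cream cheese: 3 lb × 21/8 × 16 oz/lb × 28.35 g/oz ≈ 3572 g
mashed banana: (3 cup + 14 tbsp = 3.875 cup) × 21/8 × 232 g/cup ≈ 2360 g
raisins: 1/3 cup × 21/8 × 165 g/cup ÷ 28.35 g/oz ≈ 5 oz

brown sugar: 758 g; chopped pecans: 217 g; chopped walnuts: 22 tbsp; cream cheese: 3572 g; mashed banana: 2360 g; raisins: 5 oz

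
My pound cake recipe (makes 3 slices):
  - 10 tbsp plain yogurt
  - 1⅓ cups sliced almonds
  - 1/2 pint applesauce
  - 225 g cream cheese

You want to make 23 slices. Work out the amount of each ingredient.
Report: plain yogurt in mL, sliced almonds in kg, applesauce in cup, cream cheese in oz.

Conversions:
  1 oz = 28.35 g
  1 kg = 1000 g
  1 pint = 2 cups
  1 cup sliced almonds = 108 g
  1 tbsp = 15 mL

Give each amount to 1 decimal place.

plain yogurt: 1150.0 mL; sliced almonds: 1.1 kg; applesauce: 7.7 cup; cream cheese: 60.8 oz

Scaling factor: 23/3.
plain yogurt: 10 tbsp × 23/3 × 15 mL/tbsp = 1150.0 mL
sliced almonds: 4/3 cup × 23/3 × 108 g/cup ÷ 1000 g/kg ≈ 1.1 kg
applesauce: 0.5 pint × 23/3 × 2 cup/pint ≈ 7.7 cup
cream cheese: 225 g × 23/3 ÷ 28.35 g/oz ≈ 60.8 oz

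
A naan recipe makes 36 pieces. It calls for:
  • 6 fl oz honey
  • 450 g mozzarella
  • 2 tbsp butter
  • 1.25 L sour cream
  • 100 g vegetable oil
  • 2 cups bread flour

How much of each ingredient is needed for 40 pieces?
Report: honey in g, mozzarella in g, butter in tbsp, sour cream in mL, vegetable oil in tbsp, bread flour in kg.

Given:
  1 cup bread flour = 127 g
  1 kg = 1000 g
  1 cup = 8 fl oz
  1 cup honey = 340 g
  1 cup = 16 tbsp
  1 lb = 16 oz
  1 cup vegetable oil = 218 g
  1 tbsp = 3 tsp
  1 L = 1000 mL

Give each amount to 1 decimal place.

Scaling factor: 40/36 = 10/9.
honey: 6 fl oz × 10/9 ÷ 8 fl oz/cup × 340 g/cup ≈ 283.3 g
mozzarella: 450 g × 10/9 = 500.0 g
butter: 2 tbsp × 10/9 ≈ 2.2 tbsp
sour cream: 1.25 L × 10/9 × 1000 mL/L ≈ 1388.9 mL
vegetable oil: 100 g × 10/9 ÷ 218 g/cup × 16 tbsp/cup ≈ 8.2 tbsp
bread flour: 2 cup × 10/9 × 127 g/cup ÷ 1000 g/kg ≈ 0.3 kg

honey: 283.3 g; mozzarella: 500.0 g; butter: 2.2 tbsp; sour cream: 1388.9 mL; vegetable oil: 8.2 tbsp; bread flour: 0.3 kg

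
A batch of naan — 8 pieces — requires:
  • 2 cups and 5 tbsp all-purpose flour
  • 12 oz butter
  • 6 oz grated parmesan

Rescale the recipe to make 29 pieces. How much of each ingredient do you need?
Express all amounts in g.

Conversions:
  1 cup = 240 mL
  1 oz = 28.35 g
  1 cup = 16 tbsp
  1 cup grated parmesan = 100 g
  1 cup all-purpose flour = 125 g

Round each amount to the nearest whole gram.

Scaling factor: 29/8 = 3.625.
all-purpose flour: (2 cup + 5 tbsp = 2.3125 cup) × 29/8 × 125 g/cup ≈ 1048 g
butter: 12 oz × 29/8 × 28.35 g/oz ≈ 1233 g
grated parmesan: 6 oz × 29/8 × 28.35 g/oz ≈ 617 g

all-purpose flour: 1048 g; butter: 1233 g; grated parmesan: 617 g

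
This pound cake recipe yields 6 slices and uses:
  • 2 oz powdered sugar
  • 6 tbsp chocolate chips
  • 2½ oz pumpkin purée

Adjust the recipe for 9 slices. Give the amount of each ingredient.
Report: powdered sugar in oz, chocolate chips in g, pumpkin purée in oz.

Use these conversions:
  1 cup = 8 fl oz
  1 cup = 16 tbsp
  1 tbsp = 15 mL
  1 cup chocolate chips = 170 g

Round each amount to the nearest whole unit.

powdered sugar: 3 oz; chocolate chips: 96 g; pumpkin purée: 4 oz

Scaling factor: 9/6 = 3/2 = 1.5.
powdered sugar: 2 oz × 3/2 = 3 oz
chocolate chips: 6 tbsp × 3/2 ÷ 16 tbsp/cup × 170 g/cup ≈ 96 g
pumpkin purée: 2.5 oz × 3/2 ≈ 4 oz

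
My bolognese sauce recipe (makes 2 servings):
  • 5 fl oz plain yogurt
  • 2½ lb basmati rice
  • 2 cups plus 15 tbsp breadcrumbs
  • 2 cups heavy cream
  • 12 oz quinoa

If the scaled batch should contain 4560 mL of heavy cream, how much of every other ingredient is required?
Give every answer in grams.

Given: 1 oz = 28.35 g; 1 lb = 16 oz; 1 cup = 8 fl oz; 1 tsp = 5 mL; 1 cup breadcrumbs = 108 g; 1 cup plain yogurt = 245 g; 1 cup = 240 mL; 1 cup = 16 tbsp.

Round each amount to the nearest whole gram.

plain yogurt: 1455 g; basmati rice: 10773 g; breadcrumbs: 3014 g; quinoa: 3232 g

The original recipe has 480 mL of heavy cream, so the scaling factor is 4560 ÷ 480 = 19/2 = 9.5.
plain yogurt: 5 fl oz × 19/2 ÷ 8 fl oz/cup × 245 g/cup ≈ 1455 g
basmati rice: 2.5 lb × 19/2 × 16 oz/lb × 28.35 g/oz = 10773 g
breadcrumbs: (2 cup + 15 tbsp = 2.9375 cup) × 19/2 × 108 g/cup ≈ 3014 g
quinoa: 12 oz × 19/2 × 28.35 g/oz ≈ 3232 g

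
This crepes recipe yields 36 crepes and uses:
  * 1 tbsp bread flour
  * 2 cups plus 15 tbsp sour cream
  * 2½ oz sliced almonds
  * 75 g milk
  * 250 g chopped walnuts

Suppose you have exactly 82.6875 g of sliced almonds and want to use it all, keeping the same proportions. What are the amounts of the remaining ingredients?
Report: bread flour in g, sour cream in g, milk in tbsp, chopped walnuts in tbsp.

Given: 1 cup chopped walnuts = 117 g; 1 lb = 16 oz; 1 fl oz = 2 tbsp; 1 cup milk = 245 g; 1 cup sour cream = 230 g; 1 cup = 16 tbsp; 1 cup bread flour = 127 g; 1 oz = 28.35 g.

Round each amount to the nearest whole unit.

bread flour: 9 g; sour cream: 788 g; milk: 6 tbsp; chopped walnuts: 40 tbsp

The original recipe has 70.875 g of sliced almonds, so the scaling factor is 82.6875 ÷ 70.875 = 7/6.
bread flour: 1 tbsp × 7/6 ÷ 16 tbsp/cup × 127 g/cup ≈ 9 g
sour cream: (2 cup + 15 tbsp = 2.9375 cup) × 7/6 × 230 g/cup ≈ 788 g
milk: 75 g × 7/6 ÷ 245 g/cup × 16 tbsp/cup ≈ 6 tbsp
chopped walnuts: 250 g × 7/6 ÷ 117 g/cup × 16 tbsp/cup ≈ 40 tbsp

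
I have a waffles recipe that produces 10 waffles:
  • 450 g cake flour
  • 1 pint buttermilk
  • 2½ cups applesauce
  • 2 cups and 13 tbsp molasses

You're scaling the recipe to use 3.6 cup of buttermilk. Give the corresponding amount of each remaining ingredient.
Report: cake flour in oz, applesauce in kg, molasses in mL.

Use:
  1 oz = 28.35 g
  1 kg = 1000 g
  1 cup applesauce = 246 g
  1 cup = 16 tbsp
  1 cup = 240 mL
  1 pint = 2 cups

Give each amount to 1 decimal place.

cake flour: 28.6 oz; applesauce: 1.1 kg; molasses: 1215.0 mL

The original recipe has 2 cup of buttermilk, so the scaling factor is 3.6 ÷ 2 = 9/5 = 1.8.
cake flour: 450 g × 9/5 ÷ 28.35 g/oz ≈ 28.6 oz
applesauce: 2.5 cup × 9/5 × 246 g/cup ÷ 1000 g/kg ≈ 1.1 kg
molasses: (2 cup + 13 tbsp = 2.8125 cup) × 9/5 × 240 mL/cup = 1215.0 mL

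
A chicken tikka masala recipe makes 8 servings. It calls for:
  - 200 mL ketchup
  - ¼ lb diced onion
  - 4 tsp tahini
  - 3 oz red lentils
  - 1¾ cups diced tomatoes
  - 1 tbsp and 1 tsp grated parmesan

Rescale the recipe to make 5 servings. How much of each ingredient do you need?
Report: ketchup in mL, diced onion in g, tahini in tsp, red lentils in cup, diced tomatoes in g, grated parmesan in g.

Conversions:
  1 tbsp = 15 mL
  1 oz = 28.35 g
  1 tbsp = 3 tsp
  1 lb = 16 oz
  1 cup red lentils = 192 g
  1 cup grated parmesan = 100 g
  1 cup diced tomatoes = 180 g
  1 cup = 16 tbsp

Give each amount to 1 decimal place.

Scaling factor: 5/8 = 0.625.
ketchup: 200 mL × 5/8 = 125.0 mL
diced onion: 0.25 lb × 5/8 × 16 oz/lb × 28.35 g/oz ≈ 70.9 g
tahini: 4 tsp × 5/8 = 2.5 tsp
red lentils: 3 oz × 5/8 × 28.35 g/oz ÷ 192 g/cup ≈ 0.3 cup
diced tomatoes: 1.75 cup × 5/8 × 180 g/cup ≈ 196.9 g
grated parmesan: (1 tbsp + 1 tsp = 4/3 tbsp) × 5/8 ÷ 16 tbsp/cup × 100 g/cup ≈ 5.2 g

ketchup: 125.0 mL; diced onion: 70.9 g; tahini: 2.5 tsp; red lentils: 0.3 cup; diced tomatoes: 196.9 g; grated parmesan: 5.2 g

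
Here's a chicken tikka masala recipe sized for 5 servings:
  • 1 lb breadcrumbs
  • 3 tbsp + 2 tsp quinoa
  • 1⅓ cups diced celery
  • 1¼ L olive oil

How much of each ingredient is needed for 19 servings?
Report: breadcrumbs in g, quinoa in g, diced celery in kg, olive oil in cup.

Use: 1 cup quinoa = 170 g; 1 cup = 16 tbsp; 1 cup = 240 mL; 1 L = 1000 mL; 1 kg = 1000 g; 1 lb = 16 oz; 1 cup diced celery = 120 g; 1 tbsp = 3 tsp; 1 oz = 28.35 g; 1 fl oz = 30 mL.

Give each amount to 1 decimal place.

Scaling factor: 19/5 = 3.8.
breadcrumbs: 1 lb × 19/5 × 16 oz/lb × 28.35 g/oz ≈ 1723.7 g
quinoa: (3 tbsp + 2 tsp = 11/3 tbsp) × 19/5 ÷ 16 tbsp/cup × 170 g/cup ≈ 148.0 g
diced celery: 4/3 cup × 19/5 × 120 g/cup ÷ 1000 g/kg ≈ 0.6 kg
olive oil: 1.25 L × 19/5 × 1000 mL/L ÷ 240 mL/cup ≈ 19.8 cup

breadcrumbs: 1723.7 g; quinoa: 148.0 g; diced celery: 0.6 kg; olive oil: 19.8 cup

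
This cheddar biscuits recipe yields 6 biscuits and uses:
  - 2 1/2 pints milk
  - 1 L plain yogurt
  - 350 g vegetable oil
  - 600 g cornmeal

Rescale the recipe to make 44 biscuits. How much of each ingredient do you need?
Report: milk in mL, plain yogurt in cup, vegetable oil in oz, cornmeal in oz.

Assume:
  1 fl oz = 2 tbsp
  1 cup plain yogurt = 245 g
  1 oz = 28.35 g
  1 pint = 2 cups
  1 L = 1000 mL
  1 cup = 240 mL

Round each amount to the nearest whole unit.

milk: 8800 mL; plain yogurt: 31 cup; vegetable oil: 91 oz; cornmeal: 155 oz

Scaling factor: 44/6 = 22/3.
milk: 2.5 pint × 22/3 × 2 cup/pint × 240 mL/cup = 8800 mL
plain yogurt: 1 L × 22/3 × 1000 mL/L ÷ 240 mL/cup ≈ 31 cup
vegetable oil: 350 g × 22/3 ÷ 28.35 g/oz ≈ 91 oz
cornmeal: 600 g × 22/3 ÷ 28.35 g/oz ≈ 155 oz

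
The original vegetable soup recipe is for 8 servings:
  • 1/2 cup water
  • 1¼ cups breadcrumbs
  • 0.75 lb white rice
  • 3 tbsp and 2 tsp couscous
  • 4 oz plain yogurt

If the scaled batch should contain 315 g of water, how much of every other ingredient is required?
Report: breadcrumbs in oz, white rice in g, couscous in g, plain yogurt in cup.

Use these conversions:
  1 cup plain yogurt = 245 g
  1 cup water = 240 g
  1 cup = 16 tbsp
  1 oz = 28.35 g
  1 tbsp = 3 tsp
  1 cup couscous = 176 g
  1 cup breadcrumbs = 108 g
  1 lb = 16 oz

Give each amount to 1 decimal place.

The original recipe has 120 g of water, so the scaling factor is 315 ÷ 120 = 21/8 = 2.625.
breadcrumbs: 1.25 cup × 21/8 × 108 g/cup ÷ 28.35 g/oz = 12.5 oz
white rice: 0.75 lb × 21/8 × 16 oz/lb × 28.35 g/oz ≈ 893.0 g
couscous: (3 tbsp + 2 tsp = 11/3 tbsp) × 21/8 ÷ 16 tbsp/cup × 176 g/cup ≈ 105.9 g
plain yogurt: 4 oz × 21/8 × 28.35 g/oz ÷ 245 g/cup ≈ 1.2 cup

breadcrumbs: 12.5 oz; white rice: 893.0 g; couscous: 105.9 g; plain yogurt: 1.2 cup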